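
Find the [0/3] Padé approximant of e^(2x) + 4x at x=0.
1/(-580*x**3/3 + 34*x**2 - 6*x + 1)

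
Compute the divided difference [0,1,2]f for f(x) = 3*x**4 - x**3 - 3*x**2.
15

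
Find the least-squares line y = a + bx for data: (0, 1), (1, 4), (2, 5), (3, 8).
a = 6/5, b = 11/5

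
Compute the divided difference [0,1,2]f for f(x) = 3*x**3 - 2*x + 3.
9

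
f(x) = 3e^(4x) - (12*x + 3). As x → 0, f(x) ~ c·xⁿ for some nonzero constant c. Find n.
2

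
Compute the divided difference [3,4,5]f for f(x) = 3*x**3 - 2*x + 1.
36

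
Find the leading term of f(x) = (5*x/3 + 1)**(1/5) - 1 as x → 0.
x/3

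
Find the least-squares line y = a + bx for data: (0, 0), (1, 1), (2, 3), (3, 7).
a = -7/10, b = 23/10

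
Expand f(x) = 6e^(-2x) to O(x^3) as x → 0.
6 - 12*x + 12*x**2 + O(x**3)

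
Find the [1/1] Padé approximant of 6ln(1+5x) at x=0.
30*x/(5*x/2 + 1)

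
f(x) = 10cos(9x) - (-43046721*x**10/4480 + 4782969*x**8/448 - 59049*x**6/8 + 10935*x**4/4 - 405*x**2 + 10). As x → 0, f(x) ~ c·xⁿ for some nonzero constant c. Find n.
12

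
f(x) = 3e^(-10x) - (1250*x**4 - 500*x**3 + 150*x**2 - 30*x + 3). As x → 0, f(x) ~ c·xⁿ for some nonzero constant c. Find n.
5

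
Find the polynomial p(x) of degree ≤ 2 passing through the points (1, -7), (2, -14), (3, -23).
-x**2 - 4*x - 2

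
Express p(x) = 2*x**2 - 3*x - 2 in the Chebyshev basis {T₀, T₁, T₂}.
-T₀ + (-3)T₁ + T₂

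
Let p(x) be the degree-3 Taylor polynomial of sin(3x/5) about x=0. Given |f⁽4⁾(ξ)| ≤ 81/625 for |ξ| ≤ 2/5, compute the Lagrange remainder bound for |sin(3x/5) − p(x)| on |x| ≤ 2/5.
54/390625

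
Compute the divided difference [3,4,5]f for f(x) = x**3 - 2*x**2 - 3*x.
10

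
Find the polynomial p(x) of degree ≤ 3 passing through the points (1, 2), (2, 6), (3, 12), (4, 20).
x**2 + x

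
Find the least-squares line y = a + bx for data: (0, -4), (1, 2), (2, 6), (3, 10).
a = -17/5, b = 23/5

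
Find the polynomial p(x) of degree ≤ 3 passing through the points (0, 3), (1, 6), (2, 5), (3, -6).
-x**3 + x**2 + 3*x + 3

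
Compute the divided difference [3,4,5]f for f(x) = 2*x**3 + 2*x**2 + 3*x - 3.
26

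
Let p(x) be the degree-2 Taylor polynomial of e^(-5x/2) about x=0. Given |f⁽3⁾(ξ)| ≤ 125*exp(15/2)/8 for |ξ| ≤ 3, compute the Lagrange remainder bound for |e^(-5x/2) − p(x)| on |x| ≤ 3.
1125*exp(15/2)/16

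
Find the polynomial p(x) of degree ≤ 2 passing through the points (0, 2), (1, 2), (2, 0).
-x**2 + x + 2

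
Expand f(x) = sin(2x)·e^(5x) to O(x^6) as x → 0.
2*x + 10*x**2 + 71*x**3/3 + 35*x**4 + 2141*x**5/60 + O(x**6)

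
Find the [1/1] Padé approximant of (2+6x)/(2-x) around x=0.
(3*x + 1)/(1 - x/2)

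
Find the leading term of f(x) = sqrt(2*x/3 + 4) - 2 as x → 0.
x/6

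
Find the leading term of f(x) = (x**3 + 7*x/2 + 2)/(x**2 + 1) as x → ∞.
x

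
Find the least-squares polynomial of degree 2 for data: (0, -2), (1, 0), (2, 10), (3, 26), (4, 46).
-12/5 + (1/5)x + (3)x²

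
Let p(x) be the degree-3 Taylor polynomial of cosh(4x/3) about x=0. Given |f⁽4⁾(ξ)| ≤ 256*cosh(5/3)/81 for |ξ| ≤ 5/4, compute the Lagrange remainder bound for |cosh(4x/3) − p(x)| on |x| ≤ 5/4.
625*cosh(5/3)/1944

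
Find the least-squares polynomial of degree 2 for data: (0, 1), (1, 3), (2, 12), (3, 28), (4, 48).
26/35 + (-27/70)x + (43/14)x²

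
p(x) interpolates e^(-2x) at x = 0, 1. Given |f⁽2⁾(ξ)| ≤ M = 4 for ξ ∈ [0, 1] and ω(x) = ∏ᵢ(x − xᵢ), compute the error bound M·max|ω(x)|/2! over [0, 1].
1/2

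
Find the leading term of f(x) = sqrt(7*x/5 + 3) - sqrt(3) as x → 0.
7*sqrt(3)*x/30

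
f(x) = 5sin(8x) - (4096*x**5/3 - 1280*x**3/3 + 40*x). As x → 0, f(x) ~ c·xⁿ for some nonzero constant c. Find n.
7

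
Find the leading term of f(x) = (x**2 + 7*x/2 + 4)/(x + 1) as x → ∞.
x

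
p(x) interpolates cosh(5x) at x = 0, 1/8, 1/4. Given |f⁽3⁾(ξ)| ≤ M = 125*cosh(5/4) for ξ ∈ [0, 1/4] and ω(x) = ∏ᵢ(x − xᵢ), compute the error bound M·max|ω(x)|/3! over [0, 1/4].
125*sqrt(3)*cosh(5/4)/13824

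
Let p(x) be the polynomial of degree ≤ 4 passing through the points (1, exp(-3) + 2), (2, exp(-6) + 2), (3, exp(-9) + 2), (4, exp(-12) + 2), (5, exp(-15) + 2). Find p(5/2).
(-5*exp(12) - 20*exp(3) + 3 + 90*exp(6) + 60*exp(9) + 256*exp(15))*exp(-15)/128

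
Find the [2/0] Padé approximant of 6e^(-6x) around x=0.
108*x**2 - 36*x + 6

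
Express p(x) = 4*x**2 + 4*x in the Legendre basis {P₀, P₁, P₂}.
(4/3)P₀ + (4)P₁ + (8/3)P₂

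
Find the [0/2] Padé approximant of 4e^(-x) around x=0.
4/(x**2/2 + x + 1)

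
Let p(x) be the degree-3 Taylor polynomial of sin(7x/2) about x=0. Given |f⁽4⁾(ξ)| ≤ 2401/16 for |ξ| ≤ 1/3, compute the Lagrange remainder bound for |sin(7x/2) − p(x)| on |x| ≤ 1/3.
2401/31104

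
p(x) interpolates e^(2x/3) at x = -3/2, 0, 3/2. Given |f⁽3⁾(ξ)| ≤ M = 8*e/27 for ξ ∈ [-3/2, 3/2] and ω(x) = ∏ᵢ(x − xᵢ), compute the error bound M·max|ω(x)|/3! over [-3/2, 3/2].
sqrt(3)*e/27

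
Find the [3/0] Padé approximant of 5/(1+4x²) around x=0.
5 - 20*x**2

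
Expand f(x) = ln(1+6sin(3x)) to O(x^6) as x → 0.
18*x - 162*x**2 + 1917*x**3 - 25758*x**4 + 1476711*x**5/4 + O(x**6)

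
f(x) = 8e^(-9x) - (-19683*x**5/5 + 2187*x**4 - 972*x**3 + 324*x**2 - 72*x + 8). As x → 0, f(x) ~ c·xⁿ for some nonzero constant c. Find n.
6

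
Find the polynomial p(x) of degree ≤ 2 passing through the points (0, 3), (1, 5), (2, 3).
-2*x**2 + 4*x + 3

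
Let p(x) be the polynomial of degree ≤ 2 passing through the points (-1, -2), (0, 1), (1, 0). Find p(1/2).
1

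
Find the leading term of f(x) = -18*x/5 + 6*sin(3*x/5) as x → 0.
-27*x**3/125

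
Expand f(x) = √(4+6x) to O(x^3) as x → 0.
2 + 3*x/2 - 9*x**2/16 + O(x**3)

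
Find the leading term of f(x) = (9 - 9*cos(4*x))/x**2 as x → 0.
72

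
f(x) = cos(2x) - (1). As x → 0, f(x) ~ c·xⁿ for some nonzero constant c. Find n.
2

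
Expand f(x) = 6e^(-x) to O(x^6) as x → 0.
6 - 6*x + 3*x**2 - x**3 + x**4/4 - x**5/20 + O(x**6)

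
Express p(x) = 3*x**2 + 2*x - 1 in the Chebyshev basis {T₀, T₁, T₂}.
(1/2)T₀ + (2)T₁ + (3/2)T₂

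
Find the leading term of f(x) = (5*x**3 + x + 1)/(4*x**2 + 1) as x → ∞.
5*x/4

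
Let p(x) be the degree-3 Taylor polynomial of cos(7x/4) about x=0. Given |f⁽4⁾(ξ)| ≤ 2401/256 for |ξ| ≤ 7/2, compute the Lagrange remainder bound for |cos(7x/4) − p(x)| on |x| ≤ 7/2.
5764801/98304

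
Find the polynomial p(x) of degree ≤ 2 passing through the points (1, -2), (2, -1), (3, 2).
x**2 - 2*x - 1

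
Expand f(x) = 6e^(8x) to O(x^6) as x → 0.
6 + 48*x + 192*x**2 + 512*x**3 + 1024*x**4 + 8192*x**5/5 + O(x**6)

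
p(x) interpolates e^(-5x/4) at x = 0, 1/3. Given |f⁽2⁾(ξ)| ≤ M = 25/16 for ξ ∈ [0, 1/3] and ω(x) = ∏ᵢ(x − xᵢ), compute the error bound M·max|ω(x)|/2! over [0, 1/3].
25/1152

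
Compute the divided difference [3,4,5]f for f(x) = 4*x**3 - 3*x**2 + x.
45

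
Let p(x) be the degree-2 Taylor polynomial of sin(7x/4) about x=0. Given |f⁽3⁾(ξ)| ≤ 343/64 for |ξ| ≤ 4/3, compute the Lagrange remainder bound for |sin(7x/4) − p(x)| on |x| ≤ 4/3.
343/162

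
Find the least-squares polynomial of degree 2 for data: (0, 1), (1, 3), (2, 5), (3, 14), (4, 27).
54/35 + (-139/70)x + (29/14)x²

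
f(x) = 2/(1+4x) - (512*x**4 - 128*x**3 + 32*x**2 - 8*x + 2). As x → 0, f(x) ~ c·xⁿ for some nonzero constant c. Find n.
5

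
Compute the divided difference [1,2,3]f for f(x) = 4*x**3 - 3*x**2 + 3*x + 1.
21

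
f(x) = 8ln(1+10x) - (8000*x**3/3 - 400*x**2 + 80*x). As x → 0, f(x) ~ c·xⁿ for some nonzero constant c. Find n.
4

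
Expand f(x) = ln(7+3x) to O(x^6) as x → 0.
log(7) + 3*x/7 - 9*x**2/98 + 9*x**3/343 - 81*x**4/9604 + 243*x**5/84035 + O(x**6)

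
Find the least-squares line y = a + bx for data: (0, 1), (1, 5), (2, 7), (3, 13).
a = 4/5, b = 19/5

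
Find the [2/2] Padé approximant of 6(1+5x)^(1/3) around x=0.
(350*x**2/9 + 35*x + 6)/(125*x**2/54 + 25*x/6 + 1)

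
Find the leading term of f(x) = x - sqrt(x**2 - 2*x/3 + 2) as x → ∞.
1/3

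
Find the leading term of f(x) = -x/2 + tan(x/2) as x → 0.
x**3/24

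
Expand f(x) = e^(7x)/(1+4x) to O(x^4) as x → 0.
1 + 3*x + 25*x**2/2 + 43*x**3/6 + O(x**4)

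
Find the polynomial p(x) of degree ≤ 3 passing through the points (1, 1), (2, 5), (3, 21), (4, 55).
x**3 - 3*x + 3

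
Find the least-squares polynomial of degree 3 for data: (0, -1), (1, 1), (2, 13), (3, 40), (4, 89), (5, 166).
-22/21 + (-4/9)x + (137/84)x² + (37/36)x³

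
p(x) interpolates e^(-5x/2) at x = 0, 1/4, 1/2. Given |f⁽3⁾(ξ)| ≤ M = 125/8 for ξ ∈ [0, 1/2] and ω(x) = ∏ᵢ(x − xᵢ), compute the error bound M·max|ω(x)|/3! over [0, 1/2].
125*sqrt(3)/13824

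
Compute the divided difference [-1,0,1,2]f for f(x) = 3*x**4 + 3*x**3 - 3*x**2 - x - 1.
9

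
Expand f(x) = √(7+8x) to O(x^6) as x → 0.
sqrt(7) + 4*sqrt(7)*x/7 - 8*sqrt(7)*x**2/49 + 32*sqrt(7)*x**3/343 - 160*sqrt(7)*x**4/2401 + 128*sqrt(7)*x**5/2401 + O(x**6)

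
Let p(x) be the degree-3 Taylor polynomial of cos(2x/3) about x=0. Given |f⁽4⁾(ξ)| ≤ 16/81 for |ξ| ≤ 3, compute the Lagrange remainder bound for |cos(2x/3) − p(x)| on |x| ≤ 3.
2/3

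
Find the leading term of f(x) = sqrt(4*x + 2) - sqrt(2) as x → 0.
sqrt(2)*x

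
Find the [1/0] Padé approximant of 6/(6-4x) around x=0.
2*x/3 + 1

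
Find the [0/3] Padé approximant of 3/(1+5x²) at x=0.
3/(5*x**2 + 1)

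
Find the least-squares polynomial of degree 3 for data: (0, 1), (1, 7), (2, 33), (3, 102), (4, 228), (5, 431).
7/6 + (41/252)x + (85/42)x² + (109/36)x³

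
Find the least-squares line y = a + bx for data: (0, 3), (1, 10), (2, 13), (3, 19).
a = 18/5, b = 51/10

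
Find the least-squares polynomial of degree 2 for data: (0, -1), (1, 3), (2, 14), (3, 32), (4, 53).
-47/35 + (139/70)x + (41/14)x²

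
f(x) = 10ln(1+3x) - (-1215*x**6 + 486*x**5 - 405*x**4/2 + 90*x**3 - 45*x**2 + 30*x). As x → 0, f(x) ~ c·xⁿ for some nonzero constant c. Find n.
7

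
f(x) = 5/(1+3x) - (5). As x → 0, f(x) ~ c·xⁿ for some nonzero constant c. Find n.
1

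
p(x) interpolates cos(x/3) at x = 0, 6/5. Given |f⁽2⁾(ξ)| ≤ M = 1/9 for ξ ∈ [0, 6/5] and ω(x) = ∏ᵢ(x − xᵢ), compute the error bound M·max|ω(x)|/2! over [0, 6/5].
1/50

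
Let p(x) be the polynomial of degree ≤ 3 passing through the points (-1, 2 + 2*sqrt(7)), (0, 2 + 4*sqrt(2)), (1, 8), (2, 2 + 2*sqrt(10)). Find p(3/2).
-5*sqrt(2)/4 + sqrt(7)/8 + 5*sqrt(10)/8 + 61/8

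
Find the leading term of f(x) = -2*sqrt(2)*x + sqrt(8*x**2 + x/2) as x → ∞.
sqrt(2)/16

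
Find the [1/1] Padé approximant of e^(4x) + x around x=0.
(17*x/5 + 1)/(1 - 8*x/5)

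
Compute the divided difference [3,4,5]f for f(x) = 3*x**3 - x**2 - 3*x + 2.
35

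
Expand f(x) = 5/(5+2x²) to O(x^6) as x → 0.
1 - 2*x**2/5 + 4*x**4/25 + O(x**6)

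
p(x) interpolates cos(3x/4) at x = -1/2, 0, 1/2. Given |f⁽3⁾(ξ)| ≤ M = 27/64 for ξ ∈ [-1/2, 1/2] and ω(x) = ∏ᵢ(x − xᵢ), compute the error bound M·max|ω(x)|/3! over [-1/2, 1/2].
sqrt(3)/512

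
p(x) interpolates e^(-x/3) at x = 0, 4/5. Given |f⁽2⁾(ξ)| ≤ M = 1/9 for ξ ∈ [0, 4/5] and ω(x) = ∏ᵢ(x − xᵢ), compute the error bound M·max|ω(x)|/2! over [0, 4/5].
2/225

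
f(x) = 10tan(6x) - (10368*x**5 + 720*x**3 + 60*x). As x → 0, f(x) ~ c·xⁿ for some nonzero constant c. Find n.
7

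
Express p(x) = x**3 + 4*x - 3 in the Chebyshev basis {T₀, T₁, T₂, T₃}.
(-3)T₀ + (19/4)T₁ + (1/4)T₃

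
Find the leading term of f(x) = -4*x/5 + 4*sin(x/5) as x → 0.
-2*x**3/375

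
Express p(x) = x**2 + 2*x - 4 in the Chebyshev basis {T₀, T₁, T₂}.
(-7/2)T₀ + (2)T₁ + (1/2)T₂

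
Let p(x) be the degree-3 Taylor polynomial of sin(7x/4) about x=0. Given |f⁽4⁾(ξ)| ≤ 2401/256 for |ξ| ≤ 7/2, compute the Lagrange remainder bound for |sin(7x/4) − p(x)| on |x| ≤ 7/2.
5764801/98304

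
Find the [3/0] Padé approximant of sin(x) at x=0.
-x**3/6 + x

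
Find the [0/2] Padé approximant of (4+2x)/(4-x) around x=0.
1/(3*x**2/8 - 3*x/4 + 1)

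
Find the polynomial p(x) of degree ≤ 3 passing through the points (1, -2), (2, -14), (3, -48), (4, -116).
-2*x**3 + x**2 - x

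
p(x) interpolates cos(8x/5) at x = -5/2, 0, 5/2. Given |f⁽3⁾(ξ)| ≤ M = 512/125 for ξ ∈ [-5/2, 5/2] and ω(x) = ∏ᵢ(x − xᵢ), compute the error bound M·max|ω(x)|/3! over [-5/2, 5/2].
64*sqrt(3)/27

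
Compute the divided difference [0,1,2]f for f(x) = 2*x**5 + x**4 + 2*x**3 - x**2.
42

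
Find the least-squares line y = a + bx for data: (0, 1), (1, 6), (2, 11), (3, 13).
a = 8/5, b = 41/10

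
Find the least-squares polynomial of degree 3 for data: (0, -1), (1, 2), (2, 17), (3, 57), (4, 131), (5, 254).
-65/63 + (166/189)x + (13/63)x² + (53/27)x³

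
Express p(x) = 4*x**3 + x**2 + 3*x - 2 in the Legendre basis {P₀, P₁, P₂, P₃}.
(-5/3)P₀ + (27/5)P₁ + (2/3)P₂ + (8/5)P₃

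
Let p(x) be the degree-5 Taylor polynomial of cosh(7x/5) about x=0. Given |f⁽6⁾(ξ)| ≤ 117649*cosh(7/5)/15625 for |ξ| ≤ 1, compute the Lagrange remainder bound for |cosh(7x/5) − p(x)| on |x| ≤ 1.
117649*cosh(7/5)/11250000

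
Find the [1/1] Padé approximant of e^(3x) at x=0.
(3*x/2 + 1)/(1 - 3*x/2)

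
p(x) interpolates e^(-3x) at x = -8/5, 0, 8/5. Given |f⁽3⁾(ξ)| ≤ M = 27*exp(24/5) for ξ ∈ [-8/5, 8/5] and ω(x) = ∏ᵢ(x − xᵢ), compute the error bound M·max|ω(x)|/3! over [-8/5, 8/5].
512*sqrt(3)*exp(24/5)/125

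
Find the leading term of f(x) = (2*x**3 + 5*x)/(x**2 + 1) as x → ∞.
2*x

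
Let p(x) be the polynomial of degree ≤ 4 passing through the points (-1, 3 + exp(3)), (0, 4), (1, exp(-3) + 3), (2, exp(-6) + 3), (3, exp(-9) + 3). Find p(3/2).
(-5 + 60*exp(3) + 90*exp(6) + (3*exp(3) + 364)*exp(9))*exp(-9)/128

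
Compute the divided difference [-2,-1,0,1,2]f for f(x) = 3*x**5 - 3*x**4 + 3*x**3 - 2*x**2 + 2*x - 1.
-3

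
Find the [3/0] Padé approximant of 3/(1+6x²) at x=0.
3 - 18*x**2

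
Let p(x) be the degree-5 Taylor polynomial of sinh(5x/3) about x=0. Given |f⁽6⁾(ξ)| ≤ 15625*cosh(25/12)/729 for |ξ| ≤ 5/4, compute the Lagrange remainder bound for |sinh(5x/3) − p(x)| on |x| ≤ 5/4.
48828125*cosh(25/12)/429981696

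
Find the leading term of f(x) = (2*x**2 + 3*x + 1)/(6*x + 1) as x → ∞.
x/3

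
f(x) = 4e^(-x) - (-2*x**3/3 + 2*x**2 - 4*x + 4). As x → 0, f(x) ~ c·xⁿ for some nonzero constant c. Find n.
4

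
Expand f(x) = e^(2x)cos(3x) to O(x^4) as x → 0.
1 + 2*x - 5*x**2/2 - 23*x**3/3 + O(x**4)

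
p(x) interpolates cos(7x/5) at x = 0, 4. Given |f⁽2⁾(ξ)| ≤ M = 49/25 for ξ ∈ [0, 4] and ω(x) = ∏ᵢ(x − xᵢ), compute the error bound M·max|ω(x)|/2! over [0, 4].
98/25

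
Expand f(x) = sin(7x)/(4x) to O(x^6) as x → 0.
7/4 - 343*x**2/24 + 16807*x**4/480 + O(x**6)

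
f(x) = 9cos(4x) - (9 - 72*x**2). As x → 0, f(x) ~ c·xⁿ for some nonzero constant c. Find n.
4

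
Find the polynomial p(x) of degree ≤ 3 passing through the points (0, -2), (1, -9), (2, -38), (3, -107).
-3*x**3 - 2*x**2 - 2*x - 2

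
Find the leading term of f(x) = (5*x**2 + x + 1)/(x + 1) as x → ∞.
5*x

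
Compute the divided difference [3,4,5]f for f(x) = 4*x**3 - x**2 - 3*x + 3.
47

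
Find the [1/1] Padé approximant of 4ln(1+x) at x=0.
4*x/(x/2 + 1)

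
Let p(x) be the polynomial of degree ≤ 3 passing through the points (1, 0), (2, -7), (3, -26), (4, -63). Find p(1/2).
7/8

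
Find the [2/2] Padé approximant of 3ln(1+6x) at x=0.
18*x*(3*x + 1)/(6*x**2 + 6*x + 1)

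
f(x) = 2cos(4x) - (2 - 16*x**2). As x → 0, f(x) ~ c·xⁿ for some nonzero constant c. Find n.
4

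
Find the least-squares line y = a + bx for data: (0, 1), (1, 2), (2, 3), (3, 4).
a = 1, b = 1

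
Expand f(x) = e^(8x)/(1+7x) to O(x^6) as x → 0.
1 + x + 25*x**2 - 269*x**3/3 + 2395*x**4/3 - 79729*x**5/15 + O(x**6)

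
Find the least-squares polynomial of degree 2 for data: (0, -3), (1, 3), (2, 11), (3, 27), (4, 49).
-87/35 + (48/35)x + (20/7)x²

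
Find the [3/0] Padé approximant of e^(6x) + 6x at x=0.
36*x**3 + 18*x**2 + 12*x + 1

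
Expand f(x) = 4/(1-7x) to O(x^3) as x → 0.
4 + 28*x + 196*x**2 + O(x**3)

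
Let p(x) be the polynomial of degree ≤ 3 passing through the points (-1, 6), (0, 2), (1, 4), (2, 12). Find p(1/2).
9/4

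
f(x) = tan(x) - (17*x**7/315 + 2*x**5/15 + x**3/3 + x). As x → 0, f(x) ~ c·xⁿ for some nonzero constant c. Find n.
9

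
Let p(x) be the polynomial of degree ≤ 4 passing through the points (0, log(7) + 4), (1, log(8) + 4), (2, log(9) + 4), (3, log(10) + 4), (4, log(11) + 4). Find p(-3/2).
log(43275834131238896700854768074263*11**(59/128)*3**(13/32)*5**(31/32)*7**(3/128)/184467440737095516160000000000000) + 4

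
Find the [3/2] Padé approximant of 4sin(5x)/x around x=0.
(20 - 175*x**2/3)/(5*x**2/4 + 1)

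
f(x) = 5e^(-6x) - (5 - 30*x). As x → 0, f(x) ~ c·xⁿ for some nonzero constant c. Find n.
2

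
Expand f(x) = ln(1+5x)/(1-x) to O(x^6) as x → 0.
5*x - 15*x**2/2 + 205*x**3/6 - 1465*x**4/12 + 6035*x**5/12 + O(x**6)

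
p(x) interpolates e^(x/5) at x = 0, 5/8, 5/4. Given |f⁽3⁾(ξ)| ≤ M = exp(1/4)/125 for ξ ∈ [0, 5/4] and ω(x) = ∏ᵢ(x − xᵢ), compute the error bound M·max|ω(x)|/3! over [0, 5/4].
sqrt(3)*exp(1/4)/13824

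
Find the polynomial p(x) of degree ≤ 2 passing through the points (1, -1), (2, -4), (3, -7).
2 - 3*x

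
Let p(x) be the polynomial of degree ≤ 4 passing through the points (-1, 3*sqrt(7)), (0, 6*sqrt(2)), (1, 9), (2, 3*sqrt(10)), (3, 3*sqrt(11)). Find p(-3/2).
-315*sqrt(2)/16 - 135*sqrt(10)/32 + 105*sqrt(11)/128 + 945*sqrt(7)/128 + 1701/64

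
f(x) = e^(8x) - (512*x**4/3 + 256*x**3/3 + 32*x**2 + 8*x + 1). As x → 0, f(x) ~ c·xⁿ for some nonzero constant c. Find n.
5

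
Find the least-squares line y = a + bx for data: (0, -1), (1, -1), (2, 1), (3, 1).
a = -6/5, b = 4/5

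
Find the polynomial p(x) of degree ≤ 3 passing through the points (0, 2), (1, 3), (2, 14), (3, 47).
2*x**3 - x**2 + 2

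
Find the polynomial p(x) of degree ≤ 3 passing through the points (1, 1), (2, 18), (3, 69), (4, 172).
3*x**3 - x**2 - x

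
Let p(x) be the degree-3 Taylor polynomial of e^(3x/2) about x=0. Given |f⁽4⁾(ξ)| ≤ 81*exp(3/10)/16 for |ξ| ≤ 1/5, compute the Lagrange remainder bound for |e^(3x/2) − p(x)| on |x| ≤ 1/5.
27*exp(3/10)/80000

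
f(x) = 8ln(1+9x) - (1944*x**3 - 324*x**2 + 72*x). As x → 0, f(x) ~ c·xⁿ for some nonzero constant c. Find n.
4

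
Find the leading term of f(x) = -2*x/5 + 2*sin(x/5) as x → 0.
-x**3/375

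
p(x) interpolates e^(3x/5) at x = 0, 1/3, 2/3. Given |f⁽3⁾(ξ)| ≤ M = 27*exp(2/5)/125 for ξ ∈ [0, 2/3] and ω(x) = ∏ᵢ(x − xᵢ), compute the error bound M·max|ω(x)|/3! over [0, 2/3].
sqrt(3)*exp(2/5)/3375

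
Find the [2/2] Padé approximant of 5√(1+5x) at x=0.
(625*x**2/16 + 125*x/4 + 5)/(25*x**2/16 + 15*x/4 + 1)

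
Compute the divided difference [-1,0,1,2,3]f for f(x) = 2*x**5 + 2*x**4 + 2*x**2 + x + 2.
12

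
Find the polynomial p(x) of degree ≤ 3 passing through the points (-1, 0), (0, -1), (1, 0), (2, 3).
x**2 - 1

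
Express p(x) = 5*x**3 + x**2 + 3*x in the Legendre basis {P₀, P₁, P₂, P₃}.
(1/3)P₀ + (6)P₁ + (2/3)P₂ + (2)P₃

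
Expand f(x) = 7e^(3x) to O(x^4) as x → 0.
7 + 21*x + 63*x**2/2 + 63*x**3/2 + O(x**4)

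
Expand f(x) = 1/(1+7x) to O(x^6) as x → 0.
1 - 7*x + 49*x**2 - 343*x**3 + 2401*x**4 - 16807*x**5 + O(x**6)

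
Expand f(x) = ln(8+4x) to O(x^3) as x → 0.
log(8) + x/2 - x**2/8 + O(x**3)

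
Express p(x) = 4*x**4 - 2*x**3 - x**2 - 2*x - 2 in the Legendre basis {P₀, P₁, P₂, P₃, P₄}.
(-23/15)P₀ + (-16/5)P₁ + (34/21)P₂ + (-4/5)P₃ + (32/35)P₄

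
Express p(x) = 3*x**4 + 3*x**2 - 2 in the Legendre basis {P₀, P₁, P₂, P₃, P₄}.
(-2/5)P₀ + (26/7)P₂ + (24/35)P₄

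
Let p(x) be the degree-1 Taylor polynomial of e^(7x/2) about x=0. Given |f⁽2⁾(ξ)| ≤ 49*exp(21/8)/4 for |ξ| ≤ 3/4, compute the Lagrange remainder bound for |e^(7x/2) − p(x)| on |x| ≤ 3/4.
441*exp(21/8)/128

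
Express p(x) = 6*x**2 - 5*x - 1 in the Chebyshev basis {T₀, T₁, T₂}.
(2)T₀ + (-5)T₁ + (3)T₂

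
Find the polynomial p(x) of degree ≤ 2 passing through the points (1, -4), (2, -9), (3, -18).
-2*x**2 + x - 3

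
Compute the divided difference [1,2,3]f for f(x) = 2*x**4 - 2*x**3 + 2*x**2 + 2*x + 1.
40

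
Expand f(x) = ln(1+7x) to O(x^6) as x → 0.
7*x - 49*x**2/2 + 343*x**3/3 - 2401*x**4/4 + 16807*x**5/5 + O(x**6)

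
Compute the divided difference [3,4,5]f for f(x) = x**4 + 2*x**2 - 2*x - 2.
99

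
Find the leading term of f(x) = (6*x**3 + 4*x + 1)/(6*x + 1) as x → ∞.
x**2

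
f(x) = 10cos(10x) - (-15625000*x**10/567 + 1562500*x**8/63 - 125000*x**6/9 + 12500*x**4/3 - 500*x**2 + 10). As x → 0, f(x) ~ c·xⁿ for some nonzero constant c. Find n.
12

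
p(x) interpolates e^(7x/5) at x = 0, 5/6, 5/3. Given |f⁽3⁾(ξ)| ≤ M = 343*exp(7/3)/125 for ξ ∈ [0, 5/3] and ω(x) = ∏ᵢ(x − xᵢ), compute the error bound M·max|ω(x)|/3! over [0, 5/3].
343*sqrt(3)*exp(7/3)/5832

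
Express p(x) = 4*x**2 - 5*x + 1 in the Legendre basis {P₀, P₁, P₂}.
(7/3)P₀ + (-5)P₁ + (8/3)P₂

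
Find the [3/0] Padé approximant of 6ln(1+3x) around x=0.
9*x*(6*x**2 - 3*x + 2)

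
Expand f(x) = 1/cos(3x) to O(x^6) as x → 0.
1 + 9*x**2/2 + 135*x**4/8 + O(x**6)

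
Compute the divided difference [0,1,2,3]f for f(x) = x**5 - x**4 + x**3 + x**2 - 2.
20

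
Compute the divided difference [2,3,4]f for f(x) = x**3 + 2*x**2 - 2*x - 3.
11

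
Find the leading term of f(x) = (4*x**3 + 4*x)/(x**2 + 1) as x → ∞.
4*x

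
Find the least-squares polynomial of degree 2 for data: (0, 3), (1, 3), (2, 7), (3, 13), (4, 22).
20/7 + (-32/35)x + (10/7)x²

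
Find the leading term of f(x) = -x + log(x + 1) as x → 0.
-x**2/2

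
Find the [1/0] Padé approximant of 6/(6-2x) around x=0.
x/3 + 1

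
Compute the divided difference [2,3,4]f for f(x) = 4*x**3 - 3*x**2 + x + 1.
33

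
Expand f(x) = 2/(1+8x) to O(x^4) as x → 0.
2 - 16*x + 128*x**2 - 1024*x**3 + O(x**4)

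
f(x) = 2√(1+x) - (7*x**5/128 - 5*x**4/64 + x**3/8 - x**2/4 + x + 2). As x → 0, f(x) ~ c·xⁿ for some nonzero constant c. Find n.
6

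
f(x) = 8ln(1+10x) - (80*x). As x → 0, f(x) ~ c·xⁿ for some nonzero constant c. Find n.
2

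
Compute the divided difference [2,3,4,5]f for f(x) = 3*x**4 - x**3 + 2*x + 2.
41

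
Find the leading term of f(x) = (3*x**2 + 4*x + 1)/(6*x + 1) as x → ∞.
x/2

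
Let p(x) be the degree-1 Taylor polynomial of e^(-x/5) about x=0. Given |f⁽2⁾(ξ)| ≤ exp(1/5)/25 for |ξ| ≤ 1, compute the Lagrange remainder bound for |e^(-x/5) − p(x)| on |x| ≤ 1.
exp(1/5)/50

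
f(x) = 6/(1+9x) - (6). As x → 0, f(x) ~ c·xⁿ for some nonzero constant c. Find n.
1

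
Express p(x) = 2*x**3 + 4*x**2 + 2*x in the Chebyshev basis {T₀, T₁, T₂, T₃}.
(2)T₀ + (7/2)T₁ + (2)T₂ + (1/2)T₃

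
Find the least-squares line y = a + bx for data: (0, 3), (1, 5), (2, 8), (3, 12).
a = 5/2, b = 3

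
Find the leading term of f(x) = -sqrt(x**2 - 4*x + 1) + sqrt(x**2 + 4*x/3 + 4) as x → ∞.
8/3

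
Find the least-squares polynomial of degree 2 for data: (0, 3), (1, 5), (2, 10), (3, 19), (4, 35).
118/35 + (-47/35)x + (16/7)x²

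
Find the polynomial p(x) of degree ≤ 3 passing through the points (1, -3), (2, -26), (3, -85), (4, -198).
-3*x**3 - 2*x + 2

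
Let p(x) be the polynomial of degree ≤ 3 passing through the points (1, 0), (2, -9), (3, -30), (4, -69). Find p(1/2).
15/8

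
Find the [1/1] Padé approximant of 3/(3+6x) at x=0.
1/(2*x + 1)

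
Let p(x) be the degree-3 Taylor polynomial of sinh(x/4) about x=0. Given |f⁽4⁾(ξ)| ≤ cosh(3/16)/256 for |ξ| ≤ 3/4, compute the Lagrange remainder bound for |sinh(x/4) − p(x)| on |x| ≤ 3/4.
27*cosh(3/16)/524288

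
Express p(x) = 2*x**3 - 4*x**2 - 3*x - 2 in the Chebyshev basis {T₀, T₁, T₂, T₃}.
(-4)T₀ + (-3/2)T₁ + (-2)T₂ + (1/2)T₃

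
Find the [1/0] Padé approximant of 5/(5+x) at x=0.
1 - x/5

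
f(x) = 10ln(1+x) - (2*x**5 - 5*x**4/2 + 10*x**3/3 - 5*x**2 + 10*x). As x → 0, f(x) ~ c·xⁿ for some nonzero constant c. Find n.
6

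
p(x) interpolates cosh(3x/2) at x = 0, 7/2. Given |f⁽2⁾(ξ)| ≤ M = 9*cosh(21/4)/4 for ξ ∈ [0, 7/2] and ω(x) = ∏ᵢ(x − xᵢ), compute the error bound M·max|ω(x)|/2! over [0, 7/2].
441*cosh(21/4)/128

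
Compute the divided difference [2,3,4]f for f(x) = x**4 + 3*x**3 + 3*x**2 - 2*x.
85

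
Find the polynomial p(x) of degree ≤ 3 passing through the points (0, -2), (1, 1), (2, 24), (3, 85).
3*x**3 + x**2 - x - 2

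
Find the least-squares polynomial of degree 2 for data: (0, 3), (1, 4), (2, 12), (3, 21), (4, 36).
96/35 + (1/70)x + (29/14)x²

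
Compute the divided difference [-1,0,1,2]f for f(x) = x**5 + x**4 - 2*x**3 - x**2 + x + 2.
5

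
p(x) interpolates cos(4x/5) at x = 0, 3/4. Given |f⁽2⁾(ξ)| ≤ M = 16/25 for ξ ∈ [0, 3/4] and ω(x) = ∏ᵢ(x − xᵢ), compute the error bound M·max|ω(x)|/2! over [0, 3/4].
9/200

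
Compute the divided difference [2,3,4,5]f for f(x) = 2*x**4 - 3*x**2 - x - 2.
28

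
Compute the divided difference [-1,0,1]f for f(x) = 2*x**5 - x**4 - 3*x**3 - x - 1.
-1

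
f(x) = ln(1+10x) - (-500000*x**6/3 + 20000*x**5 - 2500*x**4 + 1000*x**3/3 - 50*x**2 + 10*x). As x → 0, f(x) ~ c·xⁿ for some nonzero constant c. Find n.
7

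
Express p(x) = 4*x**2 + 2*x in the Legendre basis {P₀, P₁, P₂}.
(4/3)P₀ + (2)P₁ + (8/3)P₂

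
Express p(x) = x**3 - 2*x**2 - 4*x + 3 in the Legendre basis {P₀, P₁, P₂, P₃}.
(7/3)P₀ + (-17/5)P₁ + (-4/3)P₂ + (2/5)P₃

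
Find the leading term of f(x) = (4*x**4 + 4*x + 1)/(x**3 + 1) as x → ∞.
4*x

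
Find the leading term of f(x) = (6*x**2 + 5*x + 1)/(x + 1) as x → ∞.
6*x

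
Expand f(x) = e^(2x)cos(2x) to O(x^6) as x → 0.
1 + 2*x - 8*x**3/3 - 8*x**4/3 - 16*x**5/15 + O(x**6)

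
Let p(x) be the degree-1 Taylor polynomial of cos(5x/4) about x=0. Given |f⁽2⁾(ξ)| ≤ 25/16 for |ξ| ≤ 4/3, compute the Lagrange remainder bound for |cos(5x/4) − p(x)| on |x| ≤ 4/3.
25/18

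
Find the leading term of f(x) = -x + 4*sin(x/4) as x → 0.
-x**3/96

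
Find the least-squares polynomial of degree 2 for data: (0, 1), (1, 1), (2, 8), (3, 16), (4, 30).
26/35 + (-69/70)x + (29/14)x²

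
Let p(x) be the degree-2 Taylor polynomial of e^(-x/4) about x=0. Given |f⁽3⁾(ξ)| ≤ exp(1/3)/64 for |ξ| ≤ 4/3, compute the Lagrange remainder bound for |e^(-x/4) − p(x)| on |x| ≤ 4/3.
exp(1/3)/162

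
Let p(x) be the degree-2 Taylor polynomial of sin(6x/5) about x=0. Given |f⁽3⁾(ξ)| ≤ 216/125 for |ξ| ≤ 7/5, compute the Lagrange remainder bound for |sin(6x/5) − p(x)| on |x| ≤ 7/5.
12348/15625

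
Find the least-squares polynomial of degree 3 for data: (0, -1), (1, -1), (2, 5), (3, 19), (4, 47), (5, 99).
-9/7 + (10/7)x + (-9/7)x² + x³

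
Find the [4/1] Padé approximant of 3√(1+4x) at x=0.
(18*x**4/5 - 24*x**3/5 + 54*x**2/5 + 72*x/5 + 3)/(14*x/5 + 1)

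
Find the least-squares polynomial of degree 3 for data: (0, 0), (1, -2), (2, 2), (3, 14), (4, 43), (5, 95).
-23/126 + (-799/756)x + (-295/252)x² + (28/27)x³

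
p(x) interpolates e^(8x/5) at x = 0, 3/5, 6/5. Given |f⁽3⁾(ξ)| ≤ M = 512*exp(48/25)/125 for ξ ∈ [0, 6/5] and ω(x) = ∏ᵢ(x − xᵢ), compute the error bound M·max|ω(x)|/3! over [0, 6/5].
512*sqrt(3)*exp(48/25)/15625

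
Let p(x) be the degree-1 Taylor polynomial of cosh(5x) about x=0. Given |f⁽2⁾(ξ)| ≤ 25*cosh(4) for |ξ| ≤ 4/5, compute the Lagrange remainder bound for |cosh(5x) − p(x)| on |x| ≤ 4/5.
8*cosh(4)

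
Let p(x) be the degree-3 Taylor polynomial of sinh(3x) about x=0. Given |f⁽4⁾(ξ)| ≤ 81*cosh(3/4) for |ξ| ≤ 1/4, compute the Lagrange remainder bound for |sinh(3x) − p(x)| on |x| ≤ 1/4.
27*cosh(3/4)/2048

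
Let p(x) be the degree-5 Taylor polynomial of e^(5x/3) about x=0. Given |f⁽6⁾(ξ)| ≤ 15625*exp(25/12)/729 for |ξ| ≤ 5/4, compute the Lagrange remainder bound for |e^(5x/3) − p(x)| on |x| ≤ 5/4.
48828125*exp(25/12)/429981696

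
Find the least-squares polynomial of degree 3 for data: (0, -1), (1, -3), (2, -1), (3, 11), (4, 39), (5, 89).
-1 + (-2)x - x² + x³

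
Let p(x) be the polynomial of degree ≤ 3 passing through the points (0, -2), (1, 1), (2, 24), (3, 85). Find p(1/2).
-15/8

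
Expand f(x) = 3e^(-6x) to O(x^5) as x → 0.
3 - 18*x + 54*x**2 - 108*x**3 + 162*x**4 + O(x**5)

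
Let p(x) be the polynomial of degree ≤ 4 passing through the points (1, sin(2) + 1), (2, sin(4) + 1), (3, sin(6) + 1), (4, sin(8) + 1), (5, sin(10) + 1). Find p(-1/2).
-385*sin(8)/32 + 1485*sin(6)/64 + 315*sin(10)/128 + 1 + 1155*sin(2)/128 - 693*sin(4)/32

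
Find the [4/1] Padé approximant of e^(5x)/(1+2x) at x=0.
(38125*x**4/5976 + 375*x**3/83 + 825*x**2/166 + 620*x/249 + 1)/(1 - 127*x/249)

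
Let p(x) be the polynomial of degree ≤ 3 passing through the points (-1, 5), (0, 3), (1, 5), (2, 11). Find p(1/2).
7/2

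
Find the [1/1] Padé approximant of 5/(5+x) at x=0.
1/(x/5 + 1)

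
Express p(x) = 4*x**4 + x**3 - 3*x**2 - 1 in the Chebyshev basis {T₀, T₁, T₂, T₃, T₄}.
-T₀ + (3/4)T₁ + (1/2)T₂ + (1/4)T₃ + (1/2)T₄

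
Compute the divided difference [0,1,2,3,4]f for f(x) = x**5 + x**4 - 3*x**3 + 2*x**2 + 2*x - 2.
11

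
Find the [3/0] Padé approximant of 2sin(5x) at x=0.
-125*x**3/3 + 10*x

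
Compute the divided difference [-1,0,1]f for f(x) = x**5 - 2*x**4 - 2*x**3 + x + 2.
-2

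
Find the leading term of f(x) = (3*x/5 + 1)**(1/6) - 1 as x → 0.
x/10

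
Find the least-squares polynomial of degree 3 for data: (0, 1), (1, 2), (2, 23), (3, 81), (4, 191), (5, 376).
52/63 + (-103/54)x + (71/126)x² + (80/27)x³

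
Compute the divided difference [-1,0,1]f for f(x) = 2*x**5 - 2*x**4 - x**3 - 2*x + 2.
-2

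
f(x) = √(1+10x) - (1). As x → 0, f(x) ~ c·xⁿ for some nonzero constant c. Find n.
1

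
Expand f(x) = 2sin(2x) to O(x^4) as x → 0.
4*x - 8*x**3/3 + O(x**4)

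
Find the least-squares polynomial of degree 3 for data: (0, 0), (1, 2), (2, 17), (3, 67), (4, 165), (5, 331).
17/126 + (-257/756)x + (-311/252)x² + (157/54)x³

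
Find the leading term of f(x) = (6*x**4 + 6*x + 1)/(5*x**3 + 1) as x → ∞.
6*x/5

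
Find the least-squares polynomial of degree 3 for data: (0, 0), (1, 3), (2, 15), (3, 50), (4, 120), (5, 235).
1/7 + (9/7)x + (-6/7)x² + (2)x³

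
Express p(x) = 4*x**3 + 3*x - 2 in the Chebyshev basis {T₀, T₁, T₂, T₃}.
(-2)T₀ + (6)T₁ + T₃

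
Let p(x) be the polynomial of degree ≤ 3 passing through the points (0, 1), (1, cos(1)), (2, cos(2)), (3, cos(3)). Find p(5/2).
15*cos(2)/16 + 5*cos(3)/16 - 5*cos(1)/16 + 1/16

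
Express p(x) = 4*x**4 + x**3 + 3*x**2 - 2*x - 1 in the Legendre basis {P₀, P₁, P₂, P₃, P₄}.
(4/5)P₀ + (-7/5)P₁ + (30/7)P₂ + (2/5)P₃ + (32/35)P₄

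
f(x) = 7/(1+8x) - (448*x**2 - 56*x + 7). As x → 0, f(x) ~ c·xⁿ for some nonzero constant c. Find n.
3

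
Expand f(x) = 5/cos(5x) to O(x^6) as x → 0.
5 + 125*x**2/2 + 15625*x**4/24 + O(x**6)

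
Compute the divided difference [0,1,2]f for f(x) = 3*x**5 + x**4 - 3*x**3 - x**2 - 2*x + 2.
42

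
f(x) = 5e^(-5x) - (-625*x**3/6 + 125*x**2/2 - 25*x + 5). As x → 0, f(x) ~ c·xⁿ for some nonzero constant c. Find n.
4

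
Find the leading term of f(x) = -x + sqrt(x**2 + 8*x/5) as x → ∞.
4/5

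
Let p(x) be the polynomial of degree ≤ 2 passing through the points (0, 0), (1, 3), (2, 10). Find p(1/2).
1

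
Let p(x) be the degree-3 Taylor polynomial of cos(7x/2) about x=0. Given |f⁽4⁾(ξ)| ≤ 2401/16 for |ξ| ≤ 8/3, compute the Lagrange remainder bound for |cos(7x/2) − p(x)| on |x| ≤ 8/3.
76832/243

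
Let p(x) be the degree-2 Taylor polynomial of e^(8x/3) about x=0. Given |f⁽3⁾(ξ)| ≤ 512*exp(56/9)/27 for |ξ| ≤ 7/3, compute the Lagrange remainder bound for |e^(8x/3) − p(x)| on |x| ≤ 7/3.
87808*exp(56/9)/2187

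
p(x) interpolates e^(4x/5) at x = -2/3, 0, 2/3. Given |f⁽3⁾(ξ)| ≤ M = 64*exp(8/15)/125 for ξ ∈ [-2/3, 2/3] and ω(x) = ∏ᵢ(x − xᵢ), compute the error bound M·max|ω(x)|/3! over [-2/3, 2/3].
512*sqrt(3)*exp(8/15)/91125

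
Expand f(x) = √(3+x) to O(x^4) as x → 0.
sqrt(3) + sqrt(3)*x/6 - sqrt(3)*x**2/72 + sqrt(3)*x**3/432 + O(x**4)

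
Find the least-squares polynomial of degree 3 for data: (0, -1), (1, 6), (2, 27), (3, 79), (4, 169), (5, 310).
-50/63 + (587/378)x + (163/63)x² + (103/54)x³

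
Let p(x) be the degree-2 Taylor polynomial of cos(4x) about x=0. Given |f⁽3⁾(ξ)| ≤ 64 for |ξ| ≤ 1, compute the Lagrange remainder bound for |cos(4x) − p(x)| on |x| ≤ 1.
32/3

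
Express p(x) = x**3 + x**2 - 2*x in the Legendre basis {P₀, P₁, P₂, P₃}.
(1/3)P₀ + (-7/5)P₁ + (2/3)P₂ + (2/5)P₃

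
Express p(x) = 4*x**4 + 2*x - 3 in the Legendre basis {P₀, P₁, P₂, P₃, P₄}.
(-11/5)P₀ + (2)P₁ + (16/7)P₂ + (32/35)P₄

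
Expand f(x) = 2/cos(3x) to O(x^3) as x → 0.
2 + 9*x**2 + O(x**3)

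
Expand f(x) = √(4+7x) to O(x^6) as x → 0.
2 + 7*x/4 - 49*x**2/64 + 343*x**3/512 - 12005*x**4/16384 + 117649*x**5/131072 + O(x**6)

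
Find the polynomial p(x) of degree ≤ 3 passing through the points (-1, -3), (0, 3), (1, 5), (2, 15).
2*x**3 - 2*x**2 + 2*x + 3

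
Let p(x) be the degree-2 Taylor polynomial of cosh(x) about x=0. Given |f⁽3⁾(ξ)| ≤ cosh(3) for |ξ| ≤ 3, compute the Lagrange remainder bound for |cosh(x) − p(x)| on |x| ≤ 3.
9*cosh(3)/2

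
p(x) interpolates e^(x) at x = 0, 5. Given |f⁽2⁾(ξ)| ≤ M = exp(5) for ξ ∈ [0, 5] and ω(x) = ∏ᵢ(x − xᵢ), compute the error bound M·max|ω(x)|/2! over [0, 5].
25*exp(5)/8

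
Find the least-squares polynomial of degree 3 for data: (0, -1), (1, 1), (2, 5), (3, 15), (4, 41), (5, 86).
-64/63 + (695/189)x + (-649/252)x² + (115/108)x³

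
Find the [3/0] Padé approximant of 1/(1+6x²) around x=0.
1 - 6*x**2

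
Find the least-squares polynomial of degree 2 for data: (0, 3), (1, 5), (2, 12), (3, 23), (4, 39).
104/35 + (-1/7)x + (16/7)x²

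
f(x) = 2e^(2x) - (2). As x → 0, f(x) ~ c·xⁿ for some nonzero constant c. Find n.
1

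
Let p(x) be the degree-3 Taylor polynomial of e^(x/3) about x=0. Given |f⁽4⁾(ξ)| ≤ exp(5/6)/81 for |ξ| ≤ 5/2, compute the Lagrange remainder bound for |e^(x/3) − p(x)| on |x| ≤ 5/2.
625*exp(5/6)/31104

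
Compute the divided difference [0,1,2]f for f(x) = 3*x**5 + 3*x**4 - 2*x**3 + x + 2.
60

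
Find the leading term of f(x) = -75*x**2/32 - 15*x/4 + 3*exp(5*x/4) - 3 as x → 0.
125*x**3/128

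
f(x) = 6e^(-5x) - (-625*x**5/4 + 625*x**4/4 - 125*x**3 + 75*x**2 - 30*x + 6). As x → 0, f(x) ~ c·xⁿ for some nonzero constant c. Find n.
6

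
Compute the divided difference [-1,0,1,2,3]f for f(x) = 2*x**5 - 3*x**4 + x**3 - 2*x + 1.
7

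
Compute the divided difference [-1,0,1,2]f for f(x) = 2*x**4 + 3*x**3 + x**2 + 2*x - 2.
7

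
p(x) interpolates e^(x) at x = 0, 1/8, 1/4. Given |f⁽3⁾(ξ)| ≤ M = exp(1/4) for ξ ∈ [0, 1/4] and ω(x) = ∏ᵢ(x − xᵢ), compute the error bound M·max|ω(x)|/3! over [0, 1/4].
sqrt(3)*exp(1/4)/13824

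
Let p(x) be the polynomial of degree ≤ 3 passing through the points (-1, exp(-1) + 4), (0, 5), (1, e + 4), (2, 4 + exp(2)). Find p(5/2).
5*(-7*exp(2) - 1 + 17*e + 7*exp(3))*exp(-1)/16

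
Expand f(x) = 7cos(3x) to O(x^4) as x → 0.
7 - 63*x**2/2 + O(x**4)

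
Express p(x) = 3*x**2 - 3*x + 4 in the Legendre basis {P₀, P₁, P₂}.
(5)P₀ + (-3)P₁ + (2)P₂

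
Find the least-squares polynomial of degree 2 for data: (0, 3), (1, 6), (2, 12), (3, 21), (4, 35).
111/35 + (53/70)x + (25/14)x²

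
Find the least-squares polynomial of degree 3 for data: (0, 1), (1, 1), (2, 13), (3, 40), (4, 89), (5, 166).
55/63 + (-1093/378)x + (631/252)x² + (101/108)x³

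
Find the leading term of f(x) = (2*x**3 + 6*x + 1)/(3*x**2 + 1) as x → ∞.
2*x/3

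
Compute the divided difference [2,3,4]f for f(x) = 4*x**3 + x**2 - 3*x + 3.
37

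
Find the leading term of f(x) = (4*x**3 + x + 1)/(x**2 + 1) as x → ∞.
4*x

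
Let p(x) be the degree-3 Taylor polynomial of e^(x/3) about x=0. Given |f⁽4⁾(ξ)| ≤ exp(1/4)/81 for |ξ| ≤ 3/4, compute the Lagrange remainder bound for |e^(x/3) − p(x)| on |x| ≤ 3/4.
exp(1/4)/6144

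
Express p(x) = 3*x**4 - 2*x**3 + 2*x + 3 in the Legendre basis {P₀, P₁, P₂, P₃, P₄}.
(18/5)P₀ + (4/5)P₁ + (12/7)P₂ + (-4/5)P₃ + (24/35)P₄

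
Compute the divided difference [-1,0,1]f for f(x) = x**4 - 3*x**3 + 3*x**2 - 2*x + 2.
4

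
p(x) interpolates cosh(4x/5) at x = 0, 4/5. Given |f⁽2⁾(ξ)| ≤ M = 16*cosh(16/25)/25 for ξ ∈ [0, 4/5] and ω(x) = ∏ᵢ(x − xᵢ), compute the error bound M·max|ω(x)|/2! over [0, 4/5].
32*cosh(16/25)/625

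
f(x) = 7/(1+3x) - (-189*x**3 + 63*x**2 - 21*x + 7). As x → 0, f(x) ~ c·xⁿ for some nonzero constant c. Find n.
4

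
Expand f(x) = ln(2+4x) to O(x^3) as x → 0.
log(2) + 2*x - 2*x**2 + O(x**3)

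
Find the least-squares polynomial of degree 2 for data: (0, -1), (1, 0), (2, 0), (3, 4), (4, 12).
-3/7 + (-15/7)x + (9/7)x²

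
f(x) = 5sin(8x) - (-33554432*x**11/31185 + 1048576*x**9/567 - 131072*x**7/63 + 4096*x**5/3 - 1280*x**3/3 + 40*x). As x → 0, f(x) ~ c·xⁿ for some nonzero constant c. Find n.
13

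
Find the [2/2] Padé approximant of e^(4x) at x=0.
(4*x**2/3 + 2*x + 1)/(4*x**2/3 - 2*x + 1)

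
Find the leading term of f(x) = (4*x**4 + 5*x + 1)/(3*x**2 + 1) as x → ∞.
4*x**2/3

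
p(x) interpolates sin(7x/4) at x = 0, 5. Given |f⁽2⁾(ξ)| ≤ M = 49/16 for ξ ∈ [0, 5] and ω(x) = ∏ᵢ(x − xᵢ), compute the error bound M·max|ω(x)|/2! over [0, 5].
1225/128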